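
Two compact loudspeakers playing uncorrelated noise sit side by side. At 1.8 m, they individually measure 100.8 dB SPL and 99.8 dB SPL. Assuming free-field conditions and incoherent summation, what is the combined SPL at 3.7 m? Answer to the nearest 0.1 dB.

97.1 dB SPL

Combined at 1.8 m: 10·log₁₀(10^(100.8/10)+10^(99.8/10)) = 103.34 dB SPL.
Then apply −20·log₁₀(3.7/1.8) = -6.26 dB → 97.1 dB SPL.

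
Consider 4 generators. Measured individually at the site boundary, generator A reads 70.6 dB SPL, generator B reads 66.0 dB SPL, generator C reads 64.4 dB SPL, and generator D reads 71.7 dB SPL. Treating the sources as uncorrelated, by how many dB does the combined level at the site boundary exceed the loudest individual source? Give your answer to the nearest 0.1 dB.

Incoherent sources sum as intensities:
L_total = 10·log₁₀(10^(70.6/10) + 10^(66.0/10) + 10^(64.4/10) + 10^(71.7/10)) = 75.19 dB SPL.
Excess over the loudest (71.7 dB): 75.19 − 71.7 = 3.5 dB.

3.5 dB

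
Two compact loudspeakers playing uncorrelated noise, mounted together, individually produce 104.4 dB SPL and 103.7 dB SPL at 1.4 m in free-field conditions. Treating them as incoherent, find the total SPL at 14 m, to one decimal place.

87.1 dB SPL

Combined at 1.4 m: 10·log₁₀(10^(104.4/10)+10^(103.7/10)) = 107.07 dB SPL.
Then apply −20·log₁₀(14/1.4) = -20.00 dB → 87.1 dB SPL.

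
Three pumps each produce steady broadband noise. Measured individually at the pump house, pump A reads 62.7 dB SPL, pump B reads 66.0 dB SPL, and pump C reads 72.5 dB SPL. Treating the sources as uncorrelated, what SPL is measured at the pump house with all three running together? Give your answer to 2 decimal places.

Incoherent sources sum as intensities:
L_total = 10·log₁₀(10^(62.7/10) + 10^(66.0/10) + 10^(72.5/10)) = 10·log₁₀(23630000) = 73.73 dB SPL.

73.73 dB SPL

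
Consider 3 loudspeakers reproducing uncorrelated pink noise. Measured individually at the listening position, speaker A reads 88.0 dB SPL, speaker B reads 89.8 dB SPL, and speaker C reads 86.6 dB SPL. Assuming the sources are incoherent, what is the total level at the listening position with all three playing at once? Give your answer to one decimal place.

Incoherent sources sum as intensities:
L_total = 10·log₁₀(10^(88.0/10) + 10^(89.8/10) + 10^(86.6/10)) = 10·log₁₀(2043000000) = 93.1 dB SPL.

93.1 dB SPL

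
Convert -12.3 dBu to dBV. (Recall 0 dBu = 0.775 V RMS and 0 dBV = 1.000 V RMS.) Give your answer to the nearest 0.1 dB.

The offset between the scales is 20·log₁₀(0.775/1.000) = −2.214 dB.
So dBV = -12.3 − 2.214 = -14.5 dBV.

-14.5 dBV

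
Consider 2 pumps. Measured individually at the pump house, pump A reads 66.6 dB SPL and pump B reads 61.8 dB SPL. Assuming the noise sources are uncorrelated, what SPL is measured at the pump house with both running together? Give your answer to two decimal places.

67.84 dB SPL

Incoherent sources sum as intensities:
L_total = 10·log₁₀(10^(66.6/10) + 10^(61.8/10)) = 10·log₁₀(6084000) = 67.84 dB SPL.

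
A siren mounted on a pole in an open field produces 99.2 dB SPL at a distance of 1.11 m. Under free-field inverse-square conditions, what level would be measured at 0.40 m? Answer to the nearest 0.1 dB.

Free-field point source: level drops by 20·log₁₀ of the distance ratio.
ΔL = −20·log₁₀(0.40/1.11) = 8.87 dB, so L₂ = 99.2 + (8.87) = 108.1 dB SPL.

108.1 dB SPL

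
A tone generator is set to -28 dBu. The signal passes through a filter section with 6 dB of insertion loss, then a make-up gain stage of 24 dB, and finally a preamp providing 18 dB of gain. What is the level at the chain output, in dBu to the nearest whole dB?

+8 dBu

Cascaded gains and losses add directly in dB.
-28 − 6 + 24 + 18 = +8 dBu.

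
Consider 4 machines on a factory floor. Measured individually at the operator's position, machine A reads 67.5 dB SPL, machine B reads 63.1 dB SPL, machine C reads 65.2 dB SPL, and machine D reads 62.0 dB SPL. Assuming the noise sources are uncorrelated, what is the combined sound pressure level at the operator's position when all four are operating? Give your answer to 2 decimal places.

70.99 dB SPL

Uncorrelated sources add in intensity (power), not in dB.
L_total = 10·log₁₀(10^(67.5/10) + 10^(63.1/10) + 10^(65.2/10) + 10^(62.0/10)) = 10·log₁₀(12560000) = 70.99 dB SPL.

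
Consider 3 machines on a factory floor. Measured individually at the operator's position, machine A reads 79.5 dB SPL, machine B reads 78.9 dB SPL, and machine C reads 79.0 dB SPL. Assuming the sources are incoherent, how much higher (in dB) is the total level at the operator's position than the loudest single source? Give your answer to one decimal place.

4.4 dB

Incoherent sources sum as intensities:
L_total = 10·log₁₀(10^(79.5/10) + 10^(78.9/10) + 10^(79.0/10)) = 83.91 dB SPL.
Excess over the loudest (79.5 dB): 83.91 − 79.5 = 4.4 dB.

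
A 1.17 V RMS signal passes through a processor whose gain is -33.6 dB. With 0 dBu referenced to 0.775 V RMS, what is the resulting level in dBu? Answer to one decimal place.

Input level: 20·log₁₀(1.17/0.775) = 3.58 dBu.
Output: 3.58 − 33.6 = -30.0 dBu.

-30.0 dBu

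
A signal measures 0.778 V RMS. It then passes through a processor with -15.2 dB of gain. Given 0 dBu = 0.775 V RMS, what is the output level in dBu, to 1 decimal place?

Input level: 20·log₁₀(0.778/0.775) = 0.03 dBu.
Output: 0.03 − 15.2 = -15.2 dBu.

-15.2 dBu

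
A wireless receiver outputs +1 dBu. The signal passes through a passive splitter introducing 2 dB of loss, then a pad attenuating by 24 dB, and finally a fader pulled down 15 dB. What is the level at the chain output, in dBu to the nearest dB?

Gain stages sum in dB:
+1 − 2 − 24 − 15 = -40 dBu.

-40 dBu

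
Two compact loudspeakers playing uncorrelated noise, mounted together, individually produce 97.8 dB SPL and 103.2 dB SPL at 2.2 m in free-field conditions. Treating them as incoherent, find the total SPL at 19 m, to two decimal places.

Combined at 2.2 m: 10·log₁₀(10^(97.8/10)+10^(103.2/10)) = 104.301 dB SPL.
Then apply −20·log₁₀(19/2.2) = -18.727 dB → 85.57 dB SPL.

85.57 dB SPL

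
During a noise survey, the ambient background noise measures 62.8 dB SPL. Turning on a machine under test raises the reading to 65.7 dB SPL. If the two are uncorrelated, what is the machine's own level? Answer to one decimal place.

62.6 dB SPL

Background correction is a power subtraction:
L_src = 10·log₁₀(10^(65.7/10) − 10^(62.8/10)) = 10·log₁₀(1810000) = 62.6 dB SPL.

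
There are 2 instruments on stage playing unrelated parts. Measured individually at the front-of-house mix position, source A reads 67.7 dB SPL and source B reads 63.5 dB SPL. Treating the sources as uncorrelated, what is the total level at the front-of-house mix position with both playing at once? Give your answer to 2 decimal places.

Incoherent sources sum as intensities:
L_total = 10·log₁₀(10^(67.7/10) + 10^(63.5/10)) = 10·log₁₀(8127000) = 69.10 dB SPL.

69.10 dB SPL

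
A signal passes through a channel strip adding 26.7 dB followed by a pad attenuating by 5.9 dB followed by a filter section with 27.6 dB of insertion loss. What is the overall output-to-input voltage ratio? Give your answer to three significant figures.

Net gain = 26.7 + (−5.9) + (−27.6) = -6.8 dB.
Voltage ratio = 10^(-6.8/20) = 0.457.

0.457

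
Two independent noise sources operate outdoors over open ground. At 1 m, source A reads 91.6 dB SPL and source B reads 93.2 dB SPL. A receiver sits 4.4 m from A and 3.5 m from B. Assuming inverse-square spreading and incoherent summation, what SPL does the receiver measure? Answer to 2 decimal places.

At the listener: L_A = 91.6 − 20·log₁₀(4.4) = 78.731 dB; L_B = 93.2 − 20·log₁₀(3.5) = 82.319 dB.
Combined: 10·log₁₀(10^(78.731/10)+10^(82.319/10)) = 83.90 dB SPL.

83.90 dB SPL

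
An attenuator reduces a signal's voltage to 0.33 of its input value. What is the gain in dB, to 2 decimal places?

-9.63 dB

For a voltage ratio, dB = 20·log₁₀(V₂/V₁).
20·log₁₀(0.33) = -9.63 dB.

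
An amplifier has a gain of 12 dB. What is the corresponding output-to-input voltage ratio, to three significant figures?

3.98

Voltage ratio = 10^(dB/20).
10^(12/20) = 10^(0.6000) = 3.98.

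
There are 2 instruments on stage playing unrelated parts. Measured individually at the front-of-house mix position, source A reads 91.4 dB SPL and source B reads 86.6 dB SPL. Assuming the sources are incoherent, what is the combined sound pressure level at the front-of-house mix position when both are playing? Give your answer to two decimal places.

92.64 dB SPL

Incoherent sources sum as intensities:
L_total = 10·log₁₀(10^(91.4/10) + 10^(86.6/10)) = 10·log₁₀(1837000000) = 92.64 dB SPL.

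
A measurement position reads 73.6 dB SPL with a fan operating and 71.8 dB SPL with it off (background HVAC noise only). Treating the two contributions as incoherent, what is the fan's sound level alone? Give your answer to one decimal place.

Background correction is a power subtraction:
L_src = 10·log₁₀(10^(73.6/10) − 10^(71.8/10)) = 10·log₁₀(7773000) = 68.9 dB SPL.

68.9 dB SPL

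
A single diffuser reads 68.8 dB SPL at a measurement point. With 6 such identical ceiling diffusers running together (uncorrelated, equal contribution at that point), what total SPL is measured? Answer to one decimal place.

6 equal incoherent sources raise the level by 10·log₁₀(6) = 7.78 dB.
L_total = 68.8 + 7.78 = 76.6 dB SPL.

76.6 dB SPL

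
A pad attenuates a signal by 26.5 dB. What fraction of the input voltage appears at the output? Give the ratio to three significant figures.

Voltage ratio = 10^(dB/20).
10^(-26.5/20) = 10^(-1.325) = 0.0473.

0.0473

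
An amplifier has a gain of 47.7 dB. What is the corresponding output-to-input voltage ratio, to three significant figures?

Voltage ratio = 10^(dB/20).
10^(47.7/20) = 10^(2.385) = 243.

243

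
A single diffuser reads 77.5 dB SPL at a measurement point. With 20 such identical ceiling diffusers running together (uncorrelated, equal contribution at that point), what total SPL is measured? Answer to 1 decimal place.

90.5 dB SPL

20 equal incoherent sources raise the level by 10·log₁₀(20) = 13.01 dB.
L_total = 77.5 + 13.01 = 90.5 dB SPL.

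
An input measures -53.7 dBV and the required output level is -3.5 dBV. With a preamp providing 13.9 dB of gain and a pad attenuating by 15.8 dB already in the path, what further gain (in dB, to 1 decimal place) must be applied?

52.1 dB

The required make-up gain is the shortfall in the dB sum.
G = -3.5 − (-53.7) − 13.9 + 15.8 = 52.1 dB.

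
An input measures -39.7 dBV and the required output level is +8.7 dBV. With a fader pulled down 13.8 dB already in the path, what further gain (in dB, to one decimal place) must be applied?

The required make-up gain is the shortfall in the dB sum.
G = +8.7 − (-39.7) + 13.8 = 62.2 dB.

62.2 dB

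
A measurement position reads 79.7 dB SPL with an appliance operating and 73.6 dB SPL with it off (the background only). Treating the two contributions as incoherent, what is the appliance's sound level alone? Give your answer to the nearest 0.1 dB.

78.5 dB SPL

Background correction is a power subtraction:
L_src = 10·log₁₀(10^(79.7/10) − 10^(73.6/10)) = 10·log₁₀(70420000) = 78.5 dB SPL.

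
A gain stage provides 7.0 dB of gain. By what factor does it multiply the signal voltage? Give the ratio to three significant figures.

2.24

Voltage ratio = 10^(dB/20).
10^(7.0/20) = 10^(0.3500) = 2.24.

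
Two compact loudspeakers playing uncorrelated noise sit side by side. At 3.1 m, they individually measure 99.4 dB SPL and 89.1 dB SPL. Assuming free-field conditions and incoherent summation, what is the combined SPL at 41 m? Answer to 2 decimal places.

Combined at 3.1 m: 10·log₁₀(10^(99.4/10)+10^(89.1/10)) = 99.787 dB SPL.
Then apply −20·log₁₀(41/3.1) = -22.428 dB → 77.36 dB SPL.

77.36 dB SPL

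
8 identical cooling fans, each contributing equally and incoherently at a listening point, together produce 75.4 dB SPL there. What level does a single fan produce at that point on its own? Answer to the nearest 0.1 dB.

8 equal incoherent sources add 10·log₁₀(8) = 9.03 dB over one source.
L_one = 75.4 − 9.03 = 66.4 dB SPL.

66.4 dB SPL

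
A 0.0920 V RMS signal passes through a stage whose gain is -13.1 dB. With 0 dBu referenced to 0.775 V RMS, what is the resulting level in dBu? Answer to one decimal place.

-31.6 dBu

Input level: 20·log₁₀(0.0920/0.775) = -18.51 dBu.
Output: -18.51 − 13.1 = -31.6 dBu.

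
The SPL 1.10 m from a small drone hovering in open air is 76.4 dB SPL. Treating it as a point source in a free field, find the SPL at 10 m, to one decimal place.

Free-field point source: level drops by 20·log₁₀ of the distance ratio.
ΔL = −20·log₁₀(10/1.10) = -19.17 dB, so L₂ = 76.4 + (-19.17) = 57.2 dB SPL.

57.2 dB SPL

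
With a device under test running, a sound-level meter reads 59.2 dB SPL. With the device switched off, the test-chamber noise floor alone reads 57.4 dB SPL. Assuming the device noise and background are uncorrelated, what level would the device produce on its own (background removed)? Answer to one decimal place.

Background correction is a power subtraction:
L_src = 10·log₁₀(10^(59.2/10) − 10^(57.4/10)) = 10·log₁₀(282200) = 54.5 dB SPL.

54.5 dB SPL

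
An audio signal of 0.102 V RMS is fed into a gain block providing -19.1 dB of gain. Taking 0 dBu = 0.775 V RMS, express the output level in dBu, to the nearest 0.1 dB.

Input level: 20·log₁₀(0.102/0.775) = -17.61 dBu.
Output: -17.61 − 19.1 = -36.7 dBu.

-36.7 dBu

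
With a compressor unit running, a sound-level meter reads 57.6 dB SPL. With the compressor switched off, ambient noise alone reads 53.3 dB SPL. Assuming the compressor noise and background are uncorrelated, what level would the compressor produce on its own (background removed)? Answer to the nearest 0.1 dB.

55.6 dB SPL

Subtract intensities: L_src = 10·log₁₀(10^(L_total/10) − 10^(L_bg/10)).
L_src = 10·log₁₀(10^(57.6/10) − 10^(53.3/10)) = 10·log₁₀(361600) = 55.6 dB SPL.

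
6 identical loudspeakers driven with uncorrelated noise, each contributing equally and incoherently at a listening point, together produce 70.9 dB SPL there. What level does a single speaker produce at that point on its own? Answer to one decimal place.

6 equal incoherent sources add 10·log₁₀(6) = 7.78 dB over one source.
L_one = 70.9 − 7.78 = 63.1 dB SPL.

63.1 dB SPL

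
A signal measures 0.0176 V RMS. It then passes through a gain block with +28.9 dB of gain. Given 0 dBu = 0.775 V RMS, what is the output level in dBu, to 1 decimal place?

-4.0 dBu

Input level: 20·log₁₀(0.0176/0.775) = -32.88 dBu.
Output: -32.88 + 28.9 = -4.0 dBu.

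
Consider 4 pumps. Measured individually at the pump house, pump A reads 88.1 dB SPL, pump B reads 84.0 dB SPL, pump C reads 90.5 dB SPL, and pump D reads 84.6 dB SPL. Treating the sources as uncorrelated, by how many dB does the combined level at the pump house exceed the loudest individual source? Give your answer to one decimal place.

3.1 dB

Add the sources as powers (linear), then convert back to dB:
L_total = 10·log₁₀(10^(88.1/10) + 10^(84.0/10) + 10^(90.5/10) + 10^(84.6/10)) = 93.63 dB SPL.
Excess over the loudest (90.5 dB): 93.63 − 90.5 = 3.1 dB.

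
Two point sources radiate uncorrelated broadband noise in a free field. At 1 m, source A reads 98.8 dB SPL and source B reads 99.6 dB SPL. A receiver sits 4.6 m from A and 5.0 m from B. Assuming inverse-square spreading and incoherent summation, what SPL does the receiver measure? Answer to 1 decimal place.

At the listener: L_A = 98.8 − 20·log₁₀(4.6) = 85.54 dB; L_B = 99.6 − 20·log₁₀(5.0) = 85.62 dB.
Combined: 10·log₁₀(10^(85.54/10)+10^(85.62/10)) = 88.6 dB SPL.

88.6 dB SPL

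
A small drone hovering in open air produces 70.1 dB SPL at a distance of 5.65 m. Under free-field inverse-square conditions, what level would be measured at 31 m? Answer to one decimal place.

55.3 dB SPL

For a point source in a free field, ΔL = −20·log₁₀(d₂/d₁).
ΔL = −20·log₁₀(31/5.65) = -14.79 dB, so L₂ = 70.1 + (-14.79) = 55.3 dB SPL.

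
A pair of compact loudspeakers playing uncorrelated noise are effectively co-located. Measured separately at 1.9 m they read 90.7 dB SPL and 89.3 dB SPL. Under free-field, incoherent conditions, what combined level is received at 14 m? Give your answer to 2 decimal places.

75.72 dB SPL

Combined at 1.9 m: 10·log₁₀(10^(90.7/10)+10^(89.3/10)) = 93.066 dB SPL.
Then apply −20·log₁₀(14/1.9) = -17.347 dB → 75.72 dB SPL.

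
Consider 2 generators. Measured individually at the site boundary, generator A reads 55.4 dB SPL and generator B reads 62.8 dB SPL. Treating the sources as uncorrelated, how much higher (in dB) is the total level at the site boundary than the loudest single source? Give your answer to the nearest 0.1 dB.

0.7 dB

Incoherent sources sum as intensities:
L_total = 10·log₁₀(10^(55.4/10) + 10^(62.8/10)) = 63.53 dB SPL.
Excess over the loudest (62.8 dB): 63.53 − 62.8 = 0.7 dB.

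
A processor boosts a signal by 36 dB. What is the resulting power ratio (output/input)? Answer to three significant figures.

Power ratio = 10^(dB/10).
10^(36/10) = 10^(3.600) = 3980.

3980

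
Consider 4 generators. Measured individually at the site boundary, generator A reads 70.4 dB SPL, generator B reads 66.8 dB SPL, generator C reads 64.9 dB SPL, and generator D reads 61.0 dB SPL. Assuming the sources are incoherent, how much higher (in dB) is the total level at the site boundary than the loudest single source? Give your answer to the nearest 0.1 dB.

2.6 dB

Uncorrelated sources add in intensity (power), not in dB.
L_total = 10·log₁₀(10^(70.4/10) + 10^(66.8/10) + 10^(64.9/10) + 10^(61.0/10)) = 73.03 dB SPL.
Excess over the loudest (70.4 dB): 73.03 − 70.4 = 2.6 dB.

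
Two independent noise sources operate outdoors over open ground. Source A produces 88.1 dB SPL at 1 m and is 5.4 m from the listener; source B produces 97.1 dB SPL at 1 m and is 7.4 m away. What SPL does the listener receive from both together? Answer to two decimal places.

At the listener: L_A = 88.1 − 20·log₁₀(5.4) = 73.452 dB; L_B = 97.1 − 20·log₁₀(7.4) = 79.715 dB.
Combined: 10·log₁₀(10^(73.452/10)+10^(79.715/10)) = 80.64 dB SPL.

80.64 dB SPL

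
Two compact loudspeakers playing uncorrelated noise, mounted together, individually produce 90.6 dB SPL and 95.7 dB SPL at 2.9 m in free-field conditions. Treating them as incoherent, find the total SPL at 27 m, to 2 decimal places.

Combined at 2.9 m: 10·log₁₀(10^(90.6/10)+10^(95.7/10)) = 96.869 dB SPL.
Then apply −20·log₁₀(27/2.9) = -19.379 dB → 77.49 dB SPL.

77.49 dB SPL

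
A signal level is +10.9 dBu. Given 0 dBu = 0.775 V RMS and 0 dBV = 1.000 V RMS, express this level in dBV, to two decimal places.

The offset between the scales is 20·log₁₀(0.775/1.000) = −2.214 dB.
So dBV = +10.9 − 2.214 = +8.69 dBV.

+8.69 dBV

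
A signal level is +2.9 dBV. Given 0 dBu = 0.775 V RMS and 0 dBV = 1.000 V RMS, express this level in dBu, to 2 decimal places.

+5.11 dBu

The offset between the scales is 20·log₁₀(0.775/1.000) = −2.214 dB.
So dBu = +2.9 + 2.214 = +5.11 dBu.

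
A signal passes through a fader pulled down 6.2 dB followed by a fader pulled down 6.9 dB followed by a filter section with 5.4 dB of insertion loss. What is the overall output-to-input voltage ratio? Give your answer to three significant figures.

Net gain = (−6.2) + (−6.9) + (−5.4) = -18.5 dB.
Voltage ratio = 10^(-18.5/20) = 0.119.

0.119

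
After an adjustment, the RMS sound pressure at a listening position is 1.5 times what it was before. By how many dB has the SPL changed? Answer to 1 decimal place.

3.5 dB

SPL change from a pressure ratio uses the 20·log₁₀ form:
20·log₁₀(1.5) = 3.5 dB.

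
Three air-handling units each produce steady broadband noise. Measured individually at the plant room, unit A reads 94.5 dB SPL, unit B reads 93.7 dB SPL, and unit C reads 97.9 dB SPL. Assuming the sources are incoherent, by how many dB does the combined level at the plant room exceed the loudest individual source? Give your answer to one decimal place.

Add the sources as powers (linear), then convert back to dB:
L_total = 10·log₁₀(10^(94.5/10) + 10^(93.7/10) + 10^(97.9/10)) = 100.54 dB SPL.
Excess over the loudest (97.9 dB): 100.54 − 97.9 = 2.6 dB.

2.6 dB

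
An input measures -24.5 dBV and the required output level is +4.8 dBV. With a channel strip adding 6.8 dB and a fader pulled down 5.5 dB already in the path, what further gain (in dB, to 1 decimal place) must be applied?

The required make-up gain is the shortfall in the dB sum.
G = +4.8 − (-24.5) − 6.8 + 5.5 = 28.0 dB.

28.0 dB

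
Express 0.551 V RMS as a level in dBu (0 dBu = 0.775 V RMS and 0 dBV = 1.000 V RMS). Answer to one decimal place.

-3.0 dBu

dBu = 20·log₁₀(V / 0.775 V).
20·log₁₀(0.551/0.775) = -3.0 dBu.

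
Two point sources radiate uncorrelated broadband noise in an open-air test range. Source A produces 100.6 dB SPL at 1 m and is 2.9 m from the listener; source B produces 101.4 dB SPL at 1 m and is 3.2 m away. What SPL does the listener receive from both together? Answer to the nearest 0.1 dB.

94.3 dB SPL

At the listener: L_A = 100.6 − 20·log₁₀(2.9) = 91.35 dB; L_B = 101.4 − 20·log₁₀(3.2) = 91.30 dB.
Combined: 10·log₁₀(10^(91.35/10)+10^(91.30/10)) = 94.3 dB SPL.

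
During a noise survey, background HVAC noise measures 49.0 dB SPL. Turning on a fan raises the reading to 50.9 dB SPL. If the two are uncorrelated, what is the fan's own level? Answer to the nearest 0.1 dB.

46.4 dB SPL

Background correction is a power subtraction:
L_src = 10·log₁₀(10^(50.9/10) − 10^(49.0/10)) = 10·log₁₀(43590) = 46.4 dB SPL.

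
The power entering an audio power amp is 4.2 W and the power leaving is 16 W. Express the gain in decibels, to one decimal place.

Power ratio → dB uses the 10·log₁₀ form:
10·log₁₀(16/4.2) = 10·log₁₀(3.810) = 5.8 dB.

5.8 dB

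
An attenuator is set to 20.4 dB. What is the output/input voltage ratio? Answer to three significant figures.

0.0955

Voltage ratio = 10^(dB/20).
10^(-20.4/20) = 10^(-1.020) = 0.0955.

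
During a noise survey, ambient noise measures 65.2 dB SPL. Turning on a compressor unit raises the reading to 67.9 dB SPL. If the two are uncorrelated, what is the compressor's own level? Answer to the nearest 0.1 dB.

64.6 dB SPL

Subtract intensities: L_src = 10·log₁₀(10^(L_total/10) − 10^(L_bg/10)).
L_src = 10·log₁₀(10^(67.9/10) − 10^(65.2/10)) = 10·log₁₀(2855000) = 64.6 dB SPL.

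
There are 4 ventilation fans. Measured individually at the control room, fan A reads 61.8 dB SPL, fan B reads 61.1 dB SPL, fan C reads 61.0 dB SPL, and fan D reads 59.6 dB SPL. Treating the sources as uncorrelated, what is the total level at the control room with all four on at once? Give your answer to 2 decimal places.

66.97 dB SPL

Incoherent sources sum as intensities:
L_total = 10·log₁₀(10^(61.8/10) + 10^(61.1/10) + 10^(61.0/10) + 10^(59.6/10)) = 10·log₁₀(4973000) = 66.97 dB SPL.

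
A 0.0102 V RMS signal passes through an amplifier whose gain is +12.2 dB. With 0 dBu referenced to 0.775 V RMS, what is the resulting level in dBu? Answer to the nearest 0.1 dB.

Input level: 20·log₁₀(0.0102/0.775) = -37.61 dBu.
Output: -37.61 + 12.2 = -25.4 dBu.

-25.4 dBu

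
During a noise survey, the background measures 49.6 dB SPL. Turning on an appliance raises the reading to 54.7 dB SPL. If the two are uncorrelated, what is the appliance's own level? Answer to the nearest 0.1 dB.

53.1 dB SPL

Background correction is a power subtraction:
L_src = 10·log₁₀(10^(54.7/10) − 10^(49.6/10)) = 10·log₁₀(203900) = 53.1 dB SPL.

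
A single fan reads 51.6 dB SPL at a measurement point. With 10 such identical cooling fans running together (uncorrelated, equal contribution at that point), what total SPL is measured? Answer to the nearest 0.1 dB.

10 equal incoherent sources raise the level by 10·log₁₀(10) = 10.00 dB.
L_total = 51.6 + 10.00 = 61.6 dB SPL.

61.6 dB SPL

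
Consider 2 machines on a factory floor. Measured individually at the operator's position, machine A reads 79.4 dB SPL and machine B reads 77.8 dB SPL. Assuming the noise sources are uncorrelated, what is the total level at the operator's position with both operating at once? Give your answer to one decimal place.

81.7 dB SPL

Uncorrelated sources add in intensity (power), not in dB.
L_total = 10·log₁₀(10^(79.4/10) + 10^(77.8/10)) = 10·log₁₀(147400000) = 81.7 dB SPL.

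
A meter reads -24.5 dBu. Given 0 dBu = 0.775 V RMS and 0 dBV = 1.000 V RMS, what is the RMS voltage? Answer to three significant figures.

V = 0.775 V × 10^(-24.5/20).
= 0.775 × 0.05957 = 0.0462 V.

0.0462 V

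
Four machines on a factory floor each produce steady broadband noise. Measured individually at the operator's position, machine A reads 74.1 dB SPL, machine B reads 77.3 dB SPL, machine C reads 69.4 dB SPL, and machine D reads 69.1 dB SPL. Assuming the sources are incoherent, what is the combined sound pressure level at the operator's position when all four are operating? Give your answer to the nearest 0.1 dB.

Uncorrelated sources add in intensity (power), not in dB.
L_total = 10·log₁₀(10^(74.1/10) + 10^(77.3/10) + 10^(69.4/10) + 10^(69.1/10)) = 10·log₁₀(96250000) = 79.8 dB SPL.

79.8 dB SPL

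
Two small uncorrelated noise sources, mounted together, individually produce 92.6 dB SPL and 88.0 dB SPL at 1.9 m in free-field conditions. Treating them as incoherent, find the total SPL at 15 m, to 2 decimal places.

Combined at 1.9 m: 10·log₁₀(10^(92.6/10)+10^(88.0/10)) = 93.893 dB SPL.
Then apply −20·log₁₀(15/1.9) = -17.947 dB → 75.95 dB SPL.

75.95 dB SPL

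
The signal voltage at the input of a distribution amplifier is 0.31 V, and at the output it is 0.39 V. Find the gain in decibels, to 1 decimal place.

2.0 dB

Voltage is an amplitude quantity, so gain = 20·log₁₀(V_out/V_in).
20·log₁₀(0.39/0.31) = 20·log₁₀(1.258) = 2.0 dB.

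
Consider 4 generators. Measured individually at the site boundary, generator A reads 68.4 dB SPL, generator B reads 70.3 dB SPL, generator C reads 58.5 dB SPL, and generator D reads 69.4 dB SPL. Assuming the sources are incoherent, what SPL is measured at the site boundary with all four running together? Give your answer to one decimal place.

Add the sources as powers (linear), then convert back to dB:
L_total = 10·log₁₀(10^(68.4/10) + 10^(70.3/10) + 10^(58.5/10) + 10^(69.4/10)) = 10·log₁₀(27050000) = 74.3 dB SPL.

74.3 dB SPL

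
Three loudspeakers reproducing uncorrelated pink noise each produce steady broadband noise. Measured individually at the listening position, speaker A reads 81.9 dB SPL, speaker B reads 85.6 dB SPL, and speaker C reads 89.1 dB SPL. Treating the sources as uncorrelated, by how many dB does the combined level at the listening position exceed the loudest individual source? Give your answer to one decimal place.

Incoherent sources sum as intensities:
L_total = 10·log₁₀(10^(81.9/10) + 10^(85.6/10) + 10^(89.1/10)) = 91.24 dB SPL.
Excess over the loudest (89.1 dB): 91.24 − 89.1 = 2.1 dB.

2.1 dB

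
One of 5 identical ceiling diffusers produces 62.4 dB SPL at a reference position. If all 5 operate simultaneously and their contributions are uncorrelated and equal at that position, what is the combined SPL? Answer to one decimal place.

5 equal incoherent sources raise the level by 10·log₁₀(5) = 6.99 dB.
L_total = 62.4 + 6.99 = 69.4 dB SPL.

69.4 dB SPL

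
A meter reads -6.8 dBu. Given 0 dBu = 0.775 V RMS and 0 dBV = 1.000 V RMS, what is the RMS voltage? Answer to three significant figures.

V = 0.775 V × 10^(-6.8/20).
= 0.775 × 0.4571 = 0.354 V.

0.354 V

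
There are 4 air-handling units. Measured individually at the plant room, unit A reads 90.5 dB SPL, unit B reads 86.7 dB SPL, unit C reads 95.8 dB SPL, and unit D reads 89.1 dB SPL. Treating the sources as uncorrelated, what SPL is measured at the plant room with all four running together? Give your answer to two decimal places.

Add the sources as powers (linear), then convert back to dB:
L_total = 10·log₁₀(10^(90.5/10) + 10^(86.7/10) + 10^(95.8/10) + 10^(89.1/10)) = 10·log₁₀(6204000000) = 97.93 dB SPL.

97.93 dB SPL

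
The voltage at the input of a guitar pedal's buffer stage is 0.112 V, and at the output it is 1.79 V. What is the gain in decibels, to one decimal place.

24.1 dB

For a voltage ratio, dB = 20·log₁₀(V₂/V₁).
20·log₁₀(1.79/0.112) = 20·log₁₀(15.98) = 24.1 dB.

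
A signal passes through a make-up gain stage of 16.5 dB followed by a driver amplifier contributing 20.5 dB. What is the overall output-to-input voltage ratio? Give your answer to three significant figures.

Net gain = 16.5 + 20.5 = 37.0 dB.
Voltage ratio = 10^(37.0/20) = 70.8.

70.8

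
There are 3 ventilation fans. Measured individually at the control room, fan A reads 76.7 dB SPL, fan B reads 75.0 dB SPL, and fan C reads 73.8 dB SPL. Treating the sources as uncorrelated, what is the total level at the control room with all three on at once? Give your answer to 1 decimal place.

Add the sources as powers (linear), then convert back to dB:
L_total = 10·log₁₀(10^(76.7/10) + 10^(75.0/10) + 10^(73.8/10)) = 10·log₁₀(102400000) = 80.1 dB SPL.

80.1 dB SPL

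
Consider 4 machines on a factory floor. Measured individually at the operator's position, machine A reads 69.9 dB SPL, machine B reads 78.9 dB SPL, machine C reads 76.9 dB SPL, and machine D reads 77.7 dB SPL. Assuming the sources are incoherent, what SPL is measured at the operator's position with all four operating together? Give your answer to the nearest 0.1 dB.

Incoherent sources sum as intensities:
L_total = 10·log₁₀(10^(69.9/10) + 10^(78.9/10) + 10^(76.9/10) + 10^(77.7/10)) = 10·log₁₀(195300000) = 82.9 dB SPL.

82.9 dB SPL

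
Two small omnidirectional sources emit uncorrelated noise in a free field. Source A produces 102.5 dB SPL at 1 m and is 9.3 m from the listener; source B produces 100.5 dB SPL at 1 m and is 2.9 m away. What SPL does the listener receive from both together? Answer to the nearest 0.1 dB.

At the listener: L_A = 102.5 − 20·log₁₀(9.3) = 83.13 dB; L_B = 100.5 − 20·log₁₀(2.9) = 91.25 dB.
Combined: 10·log₁₀(10^(83.13/10)+10^(91.25/10)) = 91.9 dB SPL.

91.9 dB SPL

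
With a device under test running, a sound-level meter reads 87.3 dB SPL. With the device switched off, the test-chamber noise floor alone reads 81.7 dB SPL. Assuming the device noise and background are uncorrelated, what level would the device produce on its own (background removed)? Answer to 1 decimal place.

Background correction is a power subtraction:
L_src = 10·log₁₀(10^(87.3/10) − 10^(81.7/10)) = 10·log₁₀(389100000) = 85.9 dB SPL.

85.9 dB SPL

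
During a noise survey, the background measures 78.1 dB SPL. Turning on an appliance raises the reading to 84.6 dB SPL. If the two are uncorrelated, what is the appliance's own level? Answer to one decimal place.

Subtract intensities: L_src = 10·log₁₀(10^(L_total/10) − 10^(L_bg/10)).
L_src = 10·log₁₀(10^(84.6/10) − 10^(78.1/10)) = 10·log₁₀(223800000) = 83.5 dB SPL.

83.5 dB SPL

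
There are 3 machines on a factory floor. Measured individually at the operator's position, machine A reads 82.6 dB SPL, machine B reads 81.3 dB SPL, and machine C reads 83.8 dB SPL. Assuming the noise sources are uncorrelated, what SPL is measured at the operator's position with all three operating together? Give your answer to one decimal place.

87.5 dB SPL

Incoherent sources sum as intensities:
L_total = 10·log₁₀(10^(82.6/10) + 10^(81.3/10) + 10^(83.8/10)) = 10·log₁₀(556700000) = 87.5 dB SPL.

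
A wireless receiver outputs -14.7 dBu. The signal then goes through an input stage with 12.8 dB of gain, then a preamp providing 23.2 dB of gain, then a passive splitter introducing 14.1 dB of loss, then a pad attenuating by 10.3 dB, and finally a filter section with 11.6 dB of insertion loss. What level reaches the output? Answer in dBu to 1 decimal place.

Cascaded gains and losses add directly in dB.
-14.7 + 12.8 + 23.2 − 14.1 − 10.3 − 11.6 = -14.7 dBu.

-14.7 dBu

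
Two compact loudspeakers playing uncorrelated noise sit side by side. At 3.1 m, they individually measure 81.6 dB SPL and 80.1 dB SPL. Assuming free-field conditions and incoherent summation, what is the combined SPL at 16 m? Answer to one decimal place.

Combined at 3.1 m: 10·log₁₀(10^(81.6/10)+10^(80.1/10)) = 83.92 dB SPL.
Then apply −20·log₁₀(16/3.1) = -14.26 dB → 69.7 dB SPL.

69.7 dB SPL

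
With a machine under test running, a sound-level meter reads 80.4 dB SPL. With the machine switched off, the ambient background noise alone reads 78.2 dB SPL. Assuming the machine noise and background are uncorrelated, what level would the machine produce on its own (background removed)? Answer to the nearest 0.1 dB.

76.4 dB SPL

Subtract intensities: L_src = 10·log₁₀(10^(L_total/10) − 10^(L_bg/10)).
L_src = 10·log₁₀(10^(80.4/10) − 10^(78.2/10)) = 10·log₁₀(43580000) = 76.4 dB SPL.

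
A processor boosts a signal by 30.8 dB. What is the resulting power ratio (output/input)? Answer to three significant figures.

Power ratio = 10^(dB/10).
10^(30.8/10) = 10^(3.080) = 1200.

1200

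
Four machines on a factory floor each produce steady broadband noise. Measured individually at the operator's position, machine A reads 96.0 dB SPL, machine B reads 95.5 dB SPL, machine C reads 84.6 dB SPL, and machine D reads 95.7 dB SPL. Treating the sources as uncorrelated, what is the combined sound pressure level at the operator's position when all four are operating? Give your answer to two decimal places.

100.62 dB SPL

Uncorrelated sources add in intensity (power), not in dB.
L_total = 10·log₁₀(10^(96.0/10) + 10^(95.5/10) + 10^(84.6/10) + 10^(95.7/10)) = 10·log₁₀(11533000000) = 100.62 dB SPL.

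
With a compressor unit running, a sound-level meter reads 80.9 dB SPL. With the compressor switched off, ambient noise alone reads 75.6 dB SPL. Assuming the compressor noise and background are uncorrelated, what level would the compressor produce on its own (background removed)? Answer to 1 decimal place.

79.4 dB SPL

Remove the background by subtracting linear intensities:
L_src = 10·log₁₀(10^(80.9/10) − 10^(75.6/10)) = 10·log₁₀(86720000) = 79.4 dB SPL.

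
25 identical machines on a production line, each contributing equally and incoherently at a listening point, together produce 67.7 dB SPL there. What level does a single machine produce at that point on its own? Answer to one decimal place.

53.7 dB SPL

25 equal incoherent sources add 10·log₁₀(25) = 13.98 dB over one source.
L_one = 67.7 − 13.98 = 53.7 dB SPL.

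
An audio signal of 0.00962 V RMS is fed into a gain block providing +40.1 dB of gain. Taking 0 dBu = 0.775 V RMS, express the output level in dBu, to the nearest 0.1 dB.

+2.0 dBu

Input level: 20·log₁₀(0.00962/0.775) = -38.12 dBu.
Output: -38.12 + 40.1 = +2.0 dBu.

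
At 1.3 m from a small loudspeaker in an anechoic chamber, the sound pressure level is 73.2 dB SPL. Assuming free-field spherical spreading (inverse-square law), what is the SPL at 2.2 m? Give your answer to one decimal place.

Inverse-square spreading gives ΔL = −20·log₁₀(d₂/d₁).
ΔL = −20·log₁₀(2.2/1.3) = -4.57 dB, so L₂ = 73.2 + (-4.57) = 68.6 dB SPL.

68.6 dB SPL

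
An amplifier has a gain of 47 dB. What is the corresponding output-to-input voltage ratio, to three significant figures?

224

Voltage ratio = 10^(dB/20).
10^(47/20) = 10^(2.350) = 224.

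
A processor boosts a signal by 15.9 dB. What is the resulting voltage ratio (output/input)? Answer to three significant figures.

6.24

Voltage ratio = 10^(dB/20).
10^(15.9/20) = 10^(0.7950) = 6.24.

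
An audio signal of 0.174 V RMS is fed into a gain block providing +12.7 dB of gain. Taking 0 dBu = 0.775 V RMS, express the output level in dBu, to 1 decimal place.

-0.3 dBu

Input level: 20·log₁₀(0.174/0.775) = -12.98 dBu.
Output: -12.98 + 12.7 = -0.3 dBu.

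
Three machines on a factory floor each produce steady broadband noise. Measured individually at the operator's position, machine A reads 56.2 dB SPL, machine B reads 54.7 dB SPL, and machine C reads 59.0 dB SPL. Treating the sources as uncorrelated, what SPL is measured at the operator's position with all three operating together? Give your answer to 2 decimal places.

61.78 dB SPL

Uncorrelated sources add in intensity (power), not in dB.
L_total = 10·log₁₀(10^(56.2/10) + 10^(54.7/10) + 10^(59.0/10)) = 10·log₁₀(1506000) = 61.78 dB SPL.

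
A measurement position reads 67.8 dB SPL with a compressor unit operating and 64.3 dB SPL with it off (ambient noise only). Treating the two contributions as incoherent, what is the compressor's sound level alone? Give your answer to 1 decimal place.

Remove the background by subtracting linear intensities:
L_src = 10·log₁₀(10^(67.8/10) − 10^(64.3/10)) = 10·log₁₀(3334000) = 65.2 dB SPL.

65.2 dB SPL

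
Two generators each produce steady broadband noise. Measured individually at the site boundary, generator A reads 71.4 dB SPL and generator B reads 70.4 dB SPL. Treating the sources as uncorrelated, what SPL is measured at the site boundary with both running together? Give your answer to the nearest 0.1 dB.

Incoherent sources sum as intensities:
L_total = 10·log₁₀(10^(71.4/10) + 10^(70.4/10)) = 10·log₁₀(24770000) = 73.9 dB SPL.

73.9 dB SPL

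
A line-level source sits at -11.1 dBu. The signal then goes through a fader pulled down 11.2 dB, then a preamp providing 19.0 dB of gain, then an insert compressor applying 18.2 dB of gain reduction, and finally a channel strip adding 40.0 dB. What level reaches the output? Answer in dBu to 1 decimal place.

In dB, series stages simply add:
-11.1 − 11.2 + 19.0 − 18.2 + 40.0 = +18.5 dBu.

+18.5 dBu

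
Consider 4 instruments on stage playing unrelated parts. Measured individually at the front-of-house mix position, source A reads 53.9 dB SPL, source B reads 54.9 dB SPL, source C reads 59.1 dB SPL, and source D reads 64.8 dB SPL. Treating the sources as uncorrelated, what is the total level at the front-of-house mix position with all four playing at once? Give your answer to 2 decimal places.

66.42 dB SPL

Add the sources as powers (linear), then convert back to dB:
L_total = 10·log₁₀(10^(53.9/10) + 10^(54.9/10) + 10^(59.1/10) + 10^(64.8/10)) = 10·log₁₀(4387000) = 66.42 dB SPL.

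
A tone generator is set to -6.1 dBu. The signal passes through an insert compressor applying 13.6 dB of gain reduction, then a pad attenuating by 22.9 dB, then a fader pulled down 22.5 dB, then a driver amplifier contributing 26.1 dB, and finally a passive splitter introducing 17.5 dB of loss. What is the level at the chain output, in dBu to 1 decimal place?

-56.5 dBu

Gain stages sum in dB:
-6.1 − 13.6 − 22.9 − 22.5 + 26.1 − 17.5 = -56.5 dBu.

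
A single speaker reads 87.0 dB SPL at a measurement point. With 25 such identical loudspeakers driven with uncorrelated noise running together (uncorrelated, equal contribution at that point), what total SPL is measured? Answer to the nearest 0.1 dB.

101.0 dB SPL

25 equal incoherent sources raise the level by 10·log₁₀(25) = 13.98 dB.
L_total = 87.0 + 13.98 = 101.0 dB SPL.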